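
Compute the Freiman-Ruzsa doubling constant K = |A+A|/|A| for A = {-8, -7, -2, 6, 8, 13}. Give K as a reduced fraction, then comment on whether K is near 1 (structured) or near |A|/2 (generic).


|A| = 6.
Compute A + A by enumerating all 36 pairs.
A + A = {-16, -15, -14, -10, -9, -4, -2, -1, 0, 1, 4, 5, 6, 11, 12, 14, 16, 19, 21, 26}, so |A + A| = 20.
K = |A + A| / |A| = 20/6 = 10/3 ≈ 3.3333.
Reference: AP of size 6 gives K = 11/6 ≈ 1.8333; a fully generic set of size 6 gives K ≈ 3.5000.

|A| = 6, |A + A| = 20, K = 20/6 = 10/3.


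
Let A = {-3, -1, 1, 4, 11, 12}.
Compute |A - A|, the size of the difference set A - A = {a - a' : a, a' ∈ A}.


A - A = {a - a' : a, a' ∈ A}; |A| = 6.
Bounds: 2|A|-1 ≤ |A - A| ≤ |A|² - |A| + 1, i.e. 11 ≤ |A - A| ≤ 31.
Note: 0 ∈ A - A always (from a - a). The set is symmetric: if d ∈ A - A then -d ∈ A - A.
Enumerate nonzero differences d = a - a' with a > a' (then include -d):
Positive differences: {1, 2, 3, 4, 5, 7, 8, 10, 11, 12, 13, 14, 15}
Full difference set: {0} ∪ (positive diffs) ∪ (negative diffs).
|A - A| = 1 + 2·13 = 27 (matches direct enumeration: 27).

|A - A| = 27


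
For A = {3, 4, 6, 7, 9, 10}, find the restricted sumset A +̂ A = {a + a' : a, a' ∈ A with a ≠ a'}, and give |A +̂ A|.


Restricted sumset: A +̂ A = {a + a' : a ∈ A, a' ∈ A, a ≠ a'}.
Equivalently, take A + A and drop any sum 2a that is achievable ONLY as a + a for a ∈ A (i.e. sums representable only with equal summands).
Enumerate pairs (a, a') with a < a' (symmetric, so each unordered pair gives one sum; this covers all a ≠ a'):
  3 + 4 = 7
  3 + 6 = 9
  3 + 7 = 10
  3 + 9 = 12
  3 + 10 = 13
  4 + 6 = 10
  4 + 7 = 11
  4 + 9 = 13
  4 + 10 = 14
  6 + 7 = 13
  6 + 9 = 15
  6 + 10 = 16
  7 + 9 = 16
  7 + 10 = 17
  9 + 10 = 19
Collected distinct sums: {7, 9, 10, 11, 12, 13, 14, 15, 16, 17, 19}
|A +̂ A| = 11
(Reference bound: |A +̂ A| ≥ 2|A| - 3 for |A| ≥ 2, with |A| = 6 giving ≥ 9.)

|A +̂ A| = 11


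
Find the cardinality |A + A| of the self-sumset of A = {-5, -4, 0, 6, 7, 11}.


A + A = {a + a' : a, a' ∈ A}; |A| = 6.
General bounds: 2|A| - 1 ≤ |A + A| ≤ |A|(|A|+1)/2, i.e. 11 ≤ |A + A| ≤ 21.
Lower bound 2|A|-1 is attained iff A is an arithmetic progression.
Enumerate sums a + a' for a ≤ a' (symmetric, so this suffices):
a = -5: -5+-5=-10, -5+-4=-9, -5+0=-5, -5+6=1, -5+7=2, -5+11=6
a = -4: -4+-4=-8, -4+0=-4, -4+6=2, -4+7=3, -4+11=7
a = 0: 0+0=0, 0+6=6, 0+7=7, 0+11=11
a = 6: 6+6=12, 6+7=13, 6+11=17
a = 7: 7+7=14, 7+11=18
a = 11: 11+11=22
Distinct sums: {-10, -9, -8, -5, -4, 0, 1, 2, 3, 6, 7, 11, 12, 13, 14, 17, 18, 22}
|A + A| = 18

|A + A| = 18


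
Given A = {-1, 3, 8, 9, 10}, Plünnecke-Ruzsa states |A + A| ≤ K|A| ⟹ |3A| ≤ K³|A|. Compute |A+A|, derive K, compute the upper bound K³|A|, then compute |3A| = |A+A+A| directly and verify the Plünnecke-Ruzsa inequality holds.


|A| = 5.
Step 1: Compute A + A by enumerating all 25 pairs.
A + A = {-2, 2, 6, 7, 8, 9, 11, 12, 13, 16, 17, 18, 19, 20}, so |A + A| = 14.
Step 2: Doubling constant K = |A + A|/|A| = 14/5 = 14/5 ≈ 2.8000.
Step 3: Plünnecke-Ruzsa gives |3A| ≤ K³·|A| = (2.8000)³ · 5 ≈ 109.7600.
Step 4: Compute 3A = A + A + A directly by enumerating all triples (a,b,c) ∈ A³; |3A| = 27.
Step 5: Check 27 ≤ 109.7600? Yes ✓.

K = 14/5, Plünnecke-Ruzsa bound K³|A| ≈ 109.7600, |3A| = 27, inequality holds.


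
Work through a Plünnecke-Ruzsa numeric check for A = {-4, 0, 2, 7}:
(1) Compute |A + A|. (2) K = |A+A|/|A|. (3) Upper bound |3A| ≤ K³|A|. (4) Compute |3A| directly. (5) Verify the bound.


|A| = 4.
Step 1: Compute A + A by enumerating all 16 pairs.
A + A = {-8, -4, -2, 0, 2, 3, 4, 7, 9, 14}, so |A + A| = 10.
Step 2: Doubling constant K = |A + A|/|A| = 10/4 = 10/4 ≈ 2.5000.
Step 3: Plünnecke-Ruzsa gives |3A| ≤ K³·|A| = (2.5000)³ · 4 ≈ 62.5000.
Step 4: Compute 3A = A + A + A directly by enumerating all triples (a,b,c) ∈ A³; |3A| = 19.
Step 5: Check 19 ≤ 62.5000? Yes ✓.

K = 10/4, Plünnecke-Ruzsa bound K³|A| ≈ 62.5000, |3A| = 19, inequality holds.


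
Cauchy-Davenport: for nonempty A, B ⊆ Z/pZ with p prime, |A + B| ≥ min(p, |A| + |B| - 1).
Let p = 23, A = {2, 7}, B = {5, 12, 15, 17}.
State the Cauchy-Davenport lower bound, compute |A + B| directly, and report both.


Cauchy-Davenport: |A + B| ≥ min(p, |A| + |B| - 1) for A, B nonempty in Z/pZ.
|A| = 2, |B| = 4, p = 23.
CD lower bound = min(23, 2 + 4 - 1) = min(23, 5) = 5.
Compute A + B mod 23 directly:
a = 2: 2+5=7, 2+12=14, 2+15=17, 2+17=19
a = 7: 7+5=12, 7+12=19, 7+15=22, 7+17=1
A + B = {1, 7, 12, 14, 17, 19, 22}, so |A + B| = 7.
Verify: 7 ≥ 5? Yes ✓.

CD lower bound = 5, actual |A + B| = 7.


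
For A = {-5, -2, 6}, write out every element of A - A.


A - A = {a - a' : a, a' ∈ A}.
Compute a - a' for each ordered pair (a, a'):
a = -5: -5--5=0, -5--2=-3, -5-6=-11
a = -2: -2--5=3, -2--2=0, -2-6=-8
a = 6: 6--5=11, 6--2=8, 6-6=0
Collecting distinct values (and noting 0 appears from a-a):
A - A = {-11, -8, -3, 0, 3, 8, 11}
|A - A| = 7

A - A = {-11, -8, -3, 0, 3, 8, 11}


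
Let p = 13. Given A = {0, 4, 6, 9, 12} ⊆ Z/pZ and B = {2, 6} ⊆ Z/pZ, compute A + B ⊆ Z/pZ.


Work in Z/13Z: reduce every sum a + b modulo 13.
Enumerate all 10 pairs:
a = 0: 0+2=2, 0+6=6
a = 4: 4+2=6, 4+6=10
a = 6: 6+2=8, 6+6=12
a = 9: 9+2=11, 9+6=2
a = 12: 12+2=1, 12+6=5
Distinct residues collected: {1, 2, 5, 6, 8, 10, 11, 12}
|A + B| = 8 (out of 13 total residues).

A + B = {1, 2, 5, 6, 8, 10, 11, 12}


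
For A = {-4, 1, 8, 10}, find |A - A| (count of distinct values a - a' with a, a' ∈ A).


A - A = {a - a' : a, a' ∈ A}; |A| = 4.
Bounds: 2|A|-1 ≤ |A - A| ≤ |A|² - |A| + 1, i.e. 7 ≤ |A - A| ≤ 13.
Note: 0 ∈ A - A always (from a - a). The set is symmetric: if d ∈ A - A then -d ∈ A - A.
Enumerate nonzero differences d = a - a' with a > a' (then include -d):
Positive differences: {2, 5, 7, 9, 12, 14}
Full difference set: {0} ∪ (positive diffs) ∪ (negative diffs).
|A - A| = 1 + 2·6 = 13 (matches direct enumeration: 13).

|A - A| = 13


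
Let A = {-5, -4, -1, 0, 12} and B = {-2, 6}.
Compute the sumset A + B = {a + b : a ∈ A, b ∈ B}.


A + B = {a + b : a ∈ A, b ∈ B}.
Enumerate all |A|·|B| = 5·2 = 10 pairs (a, b) and collect distinct sums.
a = -5: -5+-2=-7, -5+6=1
a = -4: -4+-2=-6, -4+6=2
a = -1: -1+-2=-3, -1+6=5
a = 0: 0+-2=-2, 0+6=6
a = 12: 12+-2=10, 12+6=18
Collecting distinct sums: A + B = {-7, -6, -3, -2, 1, 2, 5, 6, 10, 18}
|A + B| = 10

A + B = {-7, -6, -3, -2, 1, 2, 5, 6, 10, 18}


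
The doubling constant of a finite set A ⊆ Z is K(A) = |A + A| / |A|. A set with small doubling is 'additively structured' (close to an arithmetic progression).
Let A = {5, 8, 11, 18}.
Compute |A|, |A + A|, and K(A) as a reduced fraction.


|A| = 4.
Compute A + A by enumerating all 16 pairs.
A + A = {10, 13, 16, 19, 22, 23, 26, 29, 36}, so |A + A| = 9.
K = |A + A| / |A| = 9/4 (already in lowest terms) ≈ 2.2500.
Reference: AP of size 4 gives K = 7/4 ≈ 1.7500; a fully generic set of size 4 gives K ≈ 2.5000.

|A| = 4, |A + A| = 9, K = 9/4.


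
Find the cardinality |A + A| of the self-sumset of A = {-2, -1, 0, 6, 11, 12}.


A + A = {a + a' : a, a' ∈ A}; |A| = 6.
General bounds: 2|A| - 1 ≤ |A + A| ≤ |A|(|A|+1)/2, i.e. 11 ≤ |A + A| ≤ 21.
Lower bound 2|A|-1 is attained iff A is an arithmetic progression.
Enumerate sums a + a' for a ≤ a' (symmetric, so this suffices):
a = -2: -2+-2=-4, -2+-1=-3, -2+0=-2, -2+6=4, -2+11=9, -2+12=10
a = -1: -1+-1=-2, -1+0=-1, -1+6=5, -1+11=10, -1+12=11
a = 0: 0+0=0, 0+6=6, 0+11=11, 0+12=12
a = 6: 6+6=12, 6+11=17, 6+12=18
a = 11: 11+11=22, 11+12=23
a = 12: 12+12=24
Distinct sums: {-4, -3, -2, -1, 0, 4, 5, 6, 9, 10, 11, 12, 17, 18, 22, 23, 24}
|A + A| = 17

|A + A| = 17


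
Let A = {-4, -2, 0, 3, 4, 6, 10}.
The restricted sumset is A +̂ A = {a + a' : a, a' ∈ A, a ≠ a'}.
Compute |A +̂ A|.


Restricted sumset: A +̂ A = {a + a' : a ∈ A, a' ∈ A, a ≠ a'}.
Equivalently, take A + A and drop any sum 2a that is achievable ONLY as a + a for a ∈ A (i.e. sums representable only with equal summands).
Enumerate pairs (a, a') with a < a' (symmetric, so each unordered pair gives one sum; this covers all a ≠ a'):
  -4 + -2 = -6
  -4 + 0 = -4
  -4 + 3 = -1
  -4 + 4 = 0
  -4 + 6 = 2
  -4 + 10 = 6
  -2 + 0 = -2
  -2 + 3 = 1
  -2 + 4 = 2
  -2 + 6 = 4
  -2 + 10 = 8
  0 + 3 = 3
  0 + 4 = 4
  0 + 6 = 6
  0 + 10 = 10
  3 + 4 = 7
  3 + 6 = 9
  3 + 10 = 13
  4 + 6 = 10
  4 + 10 = 14
  6 + 10 = 16
Collected distinct sums: {-6, -4, -2, -1, 0, 1, 2, 3, 4, 6, 7, 8, 9, 10, 13, 14, 16}
|A +̂ A| = 17
(Reference bound: |A +̂ A| ≥ 2|A| - 3 for |A| ≥ 2, with |A| = 7 giving ≥ 11.)

|A +̂ A| = 17


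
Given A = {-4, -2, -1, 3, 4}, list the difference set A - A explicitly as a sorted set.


A - A = {a - a' : a, a' ∈ A}.
Compute a - a' for each ordered pair (a, a'):
a = -4: -4--4=0, -4--2=-2, -4--1=-3, -4-3=-7, -4-4=-8
a = -2: -2--4=2, -2--2=0, -2--1=-1, -2-3=-5, -2-4=-6
a = -1: -1--4=3, -1--2=1, -1--1=0, -1-3=-4, -1-4=-5
a = 3: 3--4=7, 3--2=5, 3--1=4, 3-3=0, 3-4=-1
a = 4: 4--4=8, 4--2=6, 4--1=5, 4-3=1, 4-4=0
Collecting distinct values (and noting 0 appears from a-a):
A - A = {-8, -7, -6, -5, -4, -3, -2, -1, 0, 1, 2, 3, 4, 5, 6, 7, 8}
|A - A| = 17

A - A = {-8, -7, -6, -5, -4, -3, -2, -1, 0, 1, 2, 3, 4, 5, 6, 7, 8}


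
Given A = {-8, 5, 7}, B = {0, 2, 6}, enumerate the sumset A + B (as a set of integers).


A + B = {a + b : a ∈ A, b ∈ B}.
Enumerate all |A|·|B| = 3·3 = 9 pairs (a, b) and collect distinct sums.
a = -8: -8+0=-8, -8+2=-6, -8+6=-2
a = 5: 5+0=5, 5+2=7, 5+6=11
a = 7: 7+0=7, 7+2=9, 7+6=13
Collecting distinct sums: A + B = {-8, -6, -2, 5, 7, 9, 11, 13}
|A + B| = 8

A + B = {-8, -6, -2, 5, 7, 9, 11, 13}


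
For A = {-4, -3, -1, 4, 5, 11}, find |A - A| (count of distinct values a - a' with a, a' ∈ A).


A - A = {a - a' : a, a' ∈ A}; |A| = 6.
Bounds: 2|A|-1 ≤ |A - A| ≤ |A|² - |A| + 1, i.e. 11 ≤ |A - A| ≤ 31.
Note: 0 ∈ A - A always (from a - a). The set is symmetric: if d ∈ A - A then -d ∈ A - A.
Enumerate nonzero differences d = a - a' with a > a' (then include -d):
Positive differences: {1, 2, 3, 5, 6, 7, 8, 9, 12, 14, 15}
Full difference set: {0} ∪ (positive diffs) ∪ (negative diffs).
|A - A| = 1 + 2·11 = 23 (matches direct enumeration: 23).

|A - A| = 23


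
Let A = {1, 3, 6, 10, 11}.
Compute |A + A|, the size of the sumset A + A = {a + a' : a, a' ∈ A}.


A + A = {a + a' : a, a' ∈ A}; |A| = 5.
General bounds: 2|A| - 1 ≤ |A + A| ≤ |A|(|A|+1)/2, i.e. 9 ≤ |A + A| ≤ 15.
Lower bound 2|A|-1 is attained iff A is an arithmetic progression.
Enumerate sums a + a' for a ≤ a' (symmetric, so this suffices):
a = 1: 1+1=2, 1+3=4, 1+6=7, 1+10=11, 1+11=12
a = 3: 3+3=6, 3+6=9, 3+10=13, 3+11=14
a = 6: 6+6=12, 6+10=16, 6+11=17
a = 10: 10+10=20, 10+11=21
a = 11: 11+11=22
Distinct sums: {2, 4, 6, 7, 9, 11, 12, 13, 14, 16, 17, 20, 21, 22}
|A + A| = 14

|A + A| = 14


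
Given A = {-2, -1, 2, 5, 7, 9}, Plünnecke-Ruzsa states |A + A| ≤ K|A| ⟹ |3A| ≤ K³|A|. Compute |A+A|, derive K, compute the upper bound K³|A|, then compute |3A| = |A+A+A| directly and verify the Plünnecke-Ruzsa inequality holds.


|A| = 6.
Step 1: Compute A + A by enumerating all 36 pairs.
A + A = {-4, -3, -2, 0, 1, 3, 4, 5, 6, 7, 8, 9, 10, 11, 12, 14, 16, 18}, so |A + A| = 18.
Step 2: Doubling constant K = |A + A|/|A| = 18/6 = 18/6 ≈ 3.0000.
Step 3: Plünnecke-Ruzsa gives |3A| ≤ K³·|A| = (3.0000)³ · 6 ≈ 162.0000.
Step 4: Compute 3A = A + A + A directly by enumerating all triples (a,b,c) ∈ A³; |3A| = 31.
Step 5: Check 31 ≤ 162.0000? Yes ✓.

K = 18/6, Plünnecke-Ruzsa bound K³|A| ≈ 162.0000, |3A| = 31, inequality holds.


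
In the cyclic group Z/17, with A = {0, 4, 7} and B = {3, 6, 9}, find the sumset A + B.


Work in Z/17Z: reduce every sum a + b modulo 17.
Enumerate all 9 pairs:
a = 0: 0+3=3, 0+6=6, 0+9=9
a = 4: 4+3=7, 4+6=10, 4+9=13
a = 7: 7+3=10, 7+6=13, 7+9=16
Distinct residues collected: {3, 6, 7, 9, 10, 13, 16}
|A + B| = 7 (out of 17 total residues).

A + B = {3, 6, 7, 9, 10, 13, 16}


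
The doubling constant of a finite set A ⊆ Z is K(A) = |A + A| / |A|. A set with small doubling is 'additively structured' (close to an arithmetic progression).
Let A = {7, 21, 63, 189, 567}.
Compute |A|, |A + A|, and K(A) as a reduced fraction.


|A| = 5.
Compute A + A by enumerating all 25 pairs.
A + A = {14, 28, 42, 70, 84, 126, 196, 210, 252, 378, 574, 588, 630, 756, 1134}, so |A + A| = 15.
K = |A + A| / |A| = 15/5 = 3/1 ≈ 3.0000.
Reference: AP of size 5 gives K = 9/5 ≈ 1.8000; a fully generic set of size 5 gives K ≈ 3.0000.

|A| = 5, |A + A| = 15, K = 15/5 = 3/1.


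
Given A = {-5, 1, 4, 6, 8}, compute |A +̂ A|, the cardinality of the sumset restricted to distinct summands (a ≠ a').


Restricted sumset: A +̂ A = {a + a' : a ∈ A, a' ∈ A, a ≠ a'}.
Equivalently, take A + A and drop any sum 2a that is achievable ONLY as a + a for a ∈ A (i.e. sums representable only with equal summands).
Enumerate pairs (a, a') with a < a' (symmetric, so each unordered pair gives one sum; this covers all a ≠ a'):
  -5 + 1 = -4
  -5 + 4 = -1
  -5 + 6 = 1
  -5 + 8 = 3
  1 + 4 = 5
  1 + 6 = 7
  1 + 8 = 9
  4 + 6 = 10
  4 + 8 = 12
  6 + 8 = 14
Collected distinct sums: {-4, -1, 1, 3, 5, 7, 9, 10, 12, 14}
|A +̂ A| = 10
(Reference bound: |A +̂ A| ≥ 2|A| - 3 for |A| ≥ 2, with |A| = 5 giving ≥ 7.)

|A +̂ A| = 10


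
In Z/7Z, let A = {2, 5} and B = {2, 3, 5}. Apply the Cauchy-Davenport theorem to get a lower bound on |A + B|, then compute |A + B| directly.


Cauchy-Davenport: |A + B| ≥ min(p, |A| + |B| - 1) for A, B nonempty in Z/pZ.
|A| = 2, |B| = 3, p = 7.
CD lower bound = min(7, 2 + 3 - 1) = min(7, 4) = 4.
Compute A + B mod 7 directly:
a = 2: 2+2=4, 2+3=5, 2+5=0
a = 5: 5+2=0, 5+3=1, 5+5=3
A + B = {0, 1, 3, 4, 5}, so |A + B| = 5.
Verify: 5 ≥ 4? Yes ✓.

CD lower bound = 4, actual |A + B| = 5.


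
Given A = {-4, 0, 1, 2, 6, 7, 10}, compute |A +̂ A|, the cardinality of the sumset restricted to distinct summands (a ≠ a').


Restricted sumset: A +̂ A = {a + a' : a ∈ A, a' ∈ A, a ≠ a'}.
Equivalently, take A + A and drop any sum 2a that is achievable ONLY as a + a for a ∈ A (i.e. sums representable only with equal summands).
Enumerate pairs (a, a') with a < a' (symmetric, so each unordered pair gives one sum; this covers all a ≠ a'):
  -4 + 0 = -4
  -4 + 1 = -3
  -4 + 2 = -2
  -4 + 6 = 2
  -4 + 7 = 3
  -4 + 10 = 6
  0 + 1 = 1
  0 + 2 = 2
  0 + 6 = 6
  0 + 7 = 7
  0 + 10 = 10
  1 + 2 = 3
  1 + 6 = 7
  1 + 7 = 8
  1 + 10 = 11
  2 + 6 = 8
  2 + 7 = 9
  2 + 10 = 12
  6 + 7 = 13
  6 + 10 = 16
  7 + 10 = 17
Collected distinct sums: {-4, -3, -2, 1, 2, 3, 6, 7, 8, 9, 10, 11, 12, 13, 16, 17}
|A +̂ A| = 16
(Reference bound: |A +̂ A| ≥ 2|A| - 3 for |A| ≥ 2, with |A| = 7 giving ≥ 11.)

|A +̂ A| = 16


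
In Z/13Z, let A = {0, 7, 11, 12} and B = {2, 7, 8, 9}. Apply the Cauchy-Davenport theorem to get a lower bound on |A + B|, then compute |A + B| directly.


Cauchy-Davenport: |A + B| ≥ min(p, |A| + |B| - 1) for A, B nonempty in Z/pZ.
|A| = 4, |B| = 4, p = 13.
CD lower bound = min(13, 4 + 4 - 1) = min(13, 7) = 7.
Compute A + B mod 13 directly:
a = 0: 0+2=2, 0+7=7, 0+8=8, 0+9=9
a = 7: 7+2=9, 7+7=1, 7+8=2, 7+9=3
a = 11: 11+2=0, 11+7=5, 11+8=6, 11+9=7
a = 12: 12+2=1, 12+7=6, 12+8=7, 12+9=8
A + B = {0, 1, 2, 3, 5, 6, 7, 8, 9}, so |A + B| = 9.
Verify: 9 ≥ 7? Yes ✓.

CD lower bound = 7, actual |A + B| = 9.


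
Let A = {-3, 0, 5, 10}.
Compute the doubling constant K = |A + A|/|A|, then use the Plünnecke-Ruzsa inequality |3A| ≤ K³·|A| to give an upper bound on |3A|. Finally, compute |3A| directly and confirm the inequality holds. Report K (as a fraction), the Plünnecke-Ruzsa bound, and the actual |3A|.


|A| = 4.
Step 1: Compute A + A by enumerating all 16 pairs.
A + A = {-6, -3, 0, 2, 5, 7, 10, 15, 20}, so |A + A| = 9.
Step 2: Doubling constant K = |A + A|/|A| = 9/4 = 9/4 ≈ 2.2500.
Step 3: Plünnecke-Ruzsa gives |3A| ≤ K³·|A| = (2.2500)³ · 4 ≈ 45.5625.
Step 4: Compute 3A = A + A + A directly by enumerating all triples (a,b,c) ∈ A³; |3A| = 16.
Step 5: Check 16 ≤ 45.5625? Yes ✓.

K = 9/4, Plünnecke-Ruzsa bound K³|A| ≈ 45.5625, |3A| = 16, inequality holds.


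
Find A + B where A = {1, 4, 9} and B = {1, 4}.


A + B = {a + b : a ∈ A, b ∈ B}.
Enumerate all |A|·|B| = 3·2 = 6 pairs (a, b) and collect distinct sums.
a = 1: 1+1=2, 1+4=5
a = 4: 4+1=5, 4+4=8
a = 9: 9+1=10, 9+4=13
Collecting distinct sums: A + B = {2, 5, 8, 10, 13}
|A + B| = 5

A + B = {2, 5, 8, 10, 13}


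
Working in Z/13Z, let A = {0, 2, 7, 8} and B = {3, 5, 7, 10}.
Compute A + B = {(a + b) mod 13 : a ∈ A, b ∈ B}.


Work in Z/13Z: reduce every sum a + b modulo 13.
Enumerate all 16 pairs:
a = 0: 0+3=3, 0+5=5, 0+7=7, 0+10=10
a = 2: 2+3=5, 2+5=7, 2+7=9, 2+10=12
a = 7: 7+3=10, 7+5=12, 7+7=1, 7+10=4
a = 8: 8+3=11, 8+5=0, 8+7=2, 8+10=5
Distinct residues collected: {0, 1, 2, 3, 4, 5, 7, 9, 10, 11, 12}
|A + B| = 11 (out of 13 total residues).

A + B = {0, 1, 2, 3, 4, 5, 7, 9, 10, 11, 12}


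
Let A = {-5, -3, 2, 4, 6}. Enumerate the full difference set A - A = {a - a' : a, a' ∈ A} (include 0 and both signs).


A - A = {a - a' : a, a' ∈ A}.
Compute a - a' for each ordered pair (a, a'):
a = -5: -5--5=0, -5--3=-2, -5-2=-7, -5-4=-9, -5-6=-11
a = -3: -3--5=2, -3--3=0, -3-2=-5, -3-4=-7, -3-6=-9
a = 2: 2--5=7, 2--3=5, 2-2=0, 2-4=-2, 2-6=-4
a = 4: 4--5=9, 4--3=7, 4-2=2, 4-4=0, 4-6=-2
a = 6: 6--5=11, 6--3=9, 6-2=4, 6-4=2, 6-6=0
Collecting distinct values (and noting 0 appears from a-a):
A - A = {-11, -9, -7, -5, -4, -2, 0, 2, 4, 5, 7, 9, 11}
|A - A| = 13

A - A = {-11, -9, -7, -5, -4, -2, 0, 2, 4, 5, 7, 9, 11}


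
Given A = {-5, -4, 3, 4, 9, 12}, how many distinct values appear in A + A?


A + A = {a + a' : a, a' ∈ A}; |A| = 6.
General bounds: 2|A| - 1 ≤ |A + A| ≤ |A|(|A|+1)/2, i.e. 11 ≤ |A + A| ≤ 21.
Lower bound 2|A|-1 is attained iff A is an arithmetic progression.
Enumerate sums a + a' for a ≤ a' (symmetric, so this suffices):
a = -5: -5+-5=-10, -5+-4=-9, -5+3=-2, -5+4=-1, -5+9=4, -5+12=7
a = -4: -4+-4=-8, -4+3=-1, -4+4=0, -4+9=5, -4+12=8
a = 3: 3+3=6, 3+4=7, 3+9=12, 3+12=15
a = 4: 4+4=8, 4+9=13, 4+12=16
a = 9: 9+9=18, 9+12=21
a = 12: 12+12=24
Distinct sums: {-10, -9, -8, -2, -1, 0, 4, 5, 6, 7, 8, 12, 13, 15, 16, 18, 21, 24}
|A + A| = 18

|A + A| = 18


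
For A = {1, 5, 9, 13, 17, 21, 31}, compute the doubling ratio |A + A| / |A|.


|A| = 7.
Compute A + A by enumerating all 49 pairs.
A + A = {2, 6, 10, 14, 18, 22, 26, 30, 32, 34, 36, 38, 40, 42, 44, 48, 52, 62}, so |A + A| = 18.
K = |A + A| / |A| = 18/7 (already in lowest terms) ≈ 2.5714.
Reference: AP of size 7 gives K = 13/7 ≈ 1.8571; a fully generic set of size 7 gives K ≈ 4.0000.

|A| = 7, |A + A| = 18, K = 18/7.


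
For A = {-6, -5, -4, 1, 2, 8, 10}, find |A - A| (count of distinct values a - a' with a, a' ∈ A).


A - A = {a - a' : a, a' ∈ A}; |A| = 7.
Bounds: 2|A|-1 ≤ |A - A| ≤ |A|² - |A| + 1, i.e. 13 ≤ |A - A| ≤ 43.
Note: 0 ∈ A - A always (from a - a). The set is symmetric: if d ∈ A - A then -d ∈ A - A.
Enumerate nonzero differences d = a - a' with a > a' (then include -d):
Positive differences: {1, 2, 5, 6, 7, 8, 9, 12, 13, 14, 15, 16}
Full difference set: {0} ∪ (positive diffs) ∪ (negative diffs).
|A - A| = 1 + 2·12 = 25 (matches direct enumeration: 25).

|A - A| = 25


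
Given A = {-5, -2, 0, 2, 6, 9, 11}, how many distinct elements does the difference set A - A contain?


A - A = {a - a' : a, a' ∈ A}; |A| = 7.
Bounds: 2|A|-1 ≤ |A - A| ≤ |A|² - |A| + 1, i.e. 13 ≤ |A - A| ≤ 43.
Note: 0 ∈ A - A always (from a - a). The set is symmetric: if d ∈ A - A then -d ∈ A - A.
Enumerate nonzero differences d = a - a' with a > a' (then include -d):
Positive differences: {2, 3, 4, 5, 6, 7, 8, 9, 11, 13, 14, 16}
Full difference set: {0} ∪ (positive diffs) ∪ (negative diffs).
|A - A| = 1 + 2·12 = 25 (matches direct enumeration: 25).

|A - A| = 25


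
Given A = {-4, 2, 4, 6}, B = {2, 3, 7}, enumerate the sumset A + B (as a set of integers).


A + B = {a + b : a ∈ A, b ∈ B}.
Enumerate all |A|·|B| = 4·3 = 12 pairs (a, b) and collect distinct sums.
a = -4: -4+2=-2, -4+3=-1, -4+7=3
a = 2: 2+2=4, 2+3=5, 2+7=9
a = 4: 4+2=6, 4+3=7, 4+7=11
a = 6: 6+2=8, 6+3=9, 6+7=13
Collecting distinct sums: A + B = {-2, -1, 3, 4, 5, 6, 7, 8, 9, 11, 13}
|A + B| = 11

A + B = {-2, -1, 3, 4, 5, 6, 7, 8, 9, 11, 13}


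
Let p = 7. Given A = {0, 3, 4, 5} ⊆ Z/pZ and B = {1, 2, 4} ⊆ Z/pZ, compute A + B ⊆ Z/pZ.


Work in Z/7Z: reduce every sum a + b modulo 7.
Enumerate all 12 pairs:
a = 0: 0+1=1, 0+2=2, 0+4=4
a = 3: 3+1=4, 3+2=5, 3+4=0
a = 4: 4+1=5, 4+2=6, 4+4=1
a = 5: 5+1=6, 5+2=0, 5+4=2
Distinct residues collected: {0, 1, 2, 4, 5, 6}
|A + B| = 6 (out of 7 total residues).

A + B = {0, 1, 2, 4, 5, 6}


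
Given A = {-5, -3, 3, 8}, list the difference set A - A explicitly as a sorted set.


A - A = {a - a' : a, a' ∈ A}.
Compute a - a' for each ordered pair (a, a'):
a = -5: -5--5=0, -5--3=-2, -5-3=-8, -5-8=-13
a = -3: -3--5=2, -3--3=0, -3-3=-6, -3-8=-11
a = 3: 3--5=8, 3--3=6, 3-3=0, 3-8=-5
a = 8: 8--5=13, 8--3=11, 8-3=5, 8-8=0
Collecting distinct values (and noting 0 appears from a-a):
A - A = {-13, -11, -8, -6, -5, -2, 0, 2, 5, 6, 8, 11, 13}
|A - A| = 13

A - A = {-13, -11, -8, -6, -5, -2, 0, 2, 5, 6, 8, 11, 13}


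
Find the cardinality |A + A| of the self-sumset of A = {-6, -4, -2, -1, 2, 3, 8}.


A + A = {a + a' : a, a' ∈ A}; |A| = 7.
General bounds: 2|A| - 1 ≤ |A + A| ≤ |A|(|A|+1)/2, i.e. 13 ≤ |A + A| ≤ 28.
Lower bound 2|A|-1 is attained iff A is an arithmetic progression.
Enumerate sums a + a' for a ≤ a' (symmetric, so this suffices):
a = -6: -6+-6=-12, -6+-4=-10, -6+-2=-8, -6+-1=-7, -6+2=-4, -6+3=-3, -6+8=2
a = -4: -4+-4=-8, -4+-2=-6, -4+-1=-5, -4+2=-2, -4+3=-1, -4+8=4
a = -2: -2+-2=-4, -2+-1=-3, -2+2=0, -2+3=1, -2+8=6
a = -1: -1+-1=-2, -1+2=1, -1+3=2, -1+8=7
a = 2: 2+2=4, 2+3=5, 2+8=10
a = 3: 3+3=6, 3+8=11
a = 8: 8+8=16
Distinct sums: {-12, -10, -8, -7, -6, -5, -4, -3, -2, -1, 0, 1, 2, 4, 5, 6, 7, 10, 11, 16}
|A + A| = 20

|A + A| = 20


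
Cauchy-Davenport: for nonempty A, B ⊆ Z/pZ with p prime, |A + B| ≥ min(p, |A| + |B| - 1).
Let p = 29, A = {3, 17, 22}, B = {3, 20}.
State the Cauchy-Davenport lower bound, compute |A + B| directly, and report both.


Cauchy-Davenport: |A + B| ≥ min(p, |A| + |B| - 1) for A, B nonempty in Z/pZ.
|A| = 3, |B| = 2, p = 29.
CD lower bound = min(29, 3 + 2 - 1) = min(29, 4) = 4.
Compute A + B mod 29 directly:
a = 3: 3+3=6, 3+20=23
a = 17: 17+3=20, 17+20=8
a = 22: 22+3=25, 22+20=13
A + B = {6, 8, 13, 20, 23, 25}, so |A + B| = 6.
Verify: 6 ≥ 4? Yes ✓.

CD lower bound = 4, actual |A + B| = 6.


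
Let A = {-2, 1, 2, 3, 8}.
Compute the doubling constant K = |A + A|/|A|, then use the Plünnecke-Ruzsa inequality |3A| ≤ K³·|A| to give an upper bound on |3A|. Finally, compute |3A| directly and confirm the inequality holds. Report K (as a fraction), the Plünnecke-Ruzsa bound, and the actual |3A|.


|A| = 5.
Step 1: Compute A + A by enumerating all 25 pairs.
A + A = {-4, -1, 0, 1, 2, 3, 4, 5, 6, 9, 10, 11, 16}, so |A + A| = 13.
Step 2: Doubling constant K = |A + A|/|A| = 13/5 = 13/5 ≈ 2.6000.
Step 3: Plünnecke-Ruzsa gives |3A| ≤ K³·|A| = (2.6000)³ · 5 ≈ 87.8800.
Step 4: Compute 3A = A + A + A directly by enumerating all triples (a,b,c) ∈ A³; |3A| = 23.
Step 5: Check 23 ≤ 87.8800? Yes ✓.

K = 13/5, Plünnecke-Ruzsa bound K³|A| ≈ 87.8800, |3A| = 23, inequality holds.


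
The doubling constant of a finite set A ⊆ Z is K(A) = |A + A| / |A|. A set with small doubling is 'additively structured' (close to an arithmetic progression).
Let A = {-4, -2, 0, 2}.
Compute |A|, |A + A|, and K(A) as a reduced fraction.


|A| = 4.
Compute A + A by enumerating all 16 pairs.
A + A = {-8, -6, -4, -2, 0, 2, 4}, so |A + A| = 7.
K = |A + A| / |A| = 7/4 (already in lowest terms) ≈ 1.7500.
Reference: AP of size 4 gives K = 7/4 ≈ 1.7500; a fully generic set of size 4 gives K ≈ 2.5000.

|A| = 4, |A + A| = 7, K = 7/4.


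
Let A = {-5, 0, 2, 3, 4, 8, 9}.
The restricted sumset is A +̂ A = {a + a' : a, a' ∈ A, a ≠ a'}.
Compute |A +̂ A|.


Restricted sumset: A +̂ A = {a + a' : a ∈ A, a' ∈ A, a ≠ a'}.
Equivalently, take A + A and drop any sum 2a that is achievable ONLY as a + a for a ∈ A (i.e. sums representable only with equal summands).
Enumerate pairs (a, a') with a < a' (symmetric, so each unordered pair gives one sum; this covers all a ≠ a'):
  -5 + 0 = -5
  -5 + 2 = -3
  -5 + 3 = -2
  -5 + 4 = -1
  -5 + 8 = 3
  -5 + 9 = 4
  0 + 2 = 2
  0 + 3 = 3
  0 + 4 = 4
  0 + 8 = 8
  0 + 9 = 9
  2 + 3 = 5
  2 + 4 = 6
  2 + 8 = 10
  2 + 9 = 11
  3 + 4 = 7
  3 + 8 = 11
  3 + 9 = 12
  4 + 8 = 12
  4 + 9 = 13
  8 + 9 = 17
Collected distinct sums: {-5, -3, -2, -1, 2, 3, 4, 5, 6, 7, 8, 9, 10, 11, 12, 13, 17}
|A +̂ A| = 17
(Reference bound: |A +̂ A| ≥ 2|A| - 3 for |A| ≥ 2, with |A| = 7 giving ≥ 11.)

|A +̂ A| = 17


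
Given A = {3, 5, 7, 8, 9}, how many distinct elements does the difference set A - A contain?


A - A = {a - a' : a, a' ∈ A}; |A| = 5.
Bounds: 2|A|-1 ≤ |A - A| ≤ |A|² - |A| + 1, i.e. 9 ≤ |A - A| ≤ 21.
Note: 0 ∈ A - A always (from a - a). The set is symmetric: if d ∈ A - A then -d ∈ A - A.
Enumerate nonzero differences d = a - a' with a > a' (then include -d):
Positive differences: {1, 2, 3, 4, 5, 6}
Full difference set: {0} ∪ (positive diffs) ∪ (negative diffs).
|A - A| = 1 + 2·6 = 13 (matches direct enumeration: 13).

|A - A| = 13


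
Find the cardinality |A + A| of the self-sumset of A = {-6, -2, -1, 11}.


A + A = {a + a' : a, a' ∈ A}; |A| = 4.
General bounds: 2|A| - 1 ≤ |A + A| ≤ |A|(|A|+1)/2, i.e. 7 ≤ |A + A| ≤ 10.
Lower bound 2|A|-1 is attained iff A is an arithmetic progression.
Enumerate sums a + a' for a ≤ a' (symmetric, so this suffices):
a = -6: -6+-6=-12, -6+-2=-8, -6+-1=-7, -6+11=5
a = -2: -2+-2=-4, -2+-1=-3, -2+11=9
a = -1: -1+-1=-2, -1+11=10
a = 11: 11+11=22
Distinct sums: {-12, -8, -7, -4, -3, -2, 5, 9, 10, 22}
|A + A| = 10

|A + A| = 10


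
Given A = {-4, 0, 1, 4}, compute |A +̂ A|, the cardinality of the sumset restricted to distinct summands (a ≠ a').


Restricted sumset: A +̂ A = {a + a' : a ∈ A, a' ∈ A, a ≠ a'}.
Equivalently, take A + A and drop any sum 2a that is achievable ONLY as a + a for a ∈ A (i.e. sums representable only with equal summands).
Enumerate pairs (a, a') with a < a' (symmetric, so each unordered pair gives one sum; this covers all a ≠ a'):
  -4 + 0 = -4
  -4 + 1 = -3
  -4 + 4 = 0
  0 + 1 = 1
  0 + 4 = 4
  1 + 4 = 5
Collected distinct sums: {-4, -3, 0, 1, 4, 5}
|A +̂ A| = 6
(Reference bound: |A +̂ A| ≥ 2|A| - 3 for |A| ≥ 2, with |A| = 4 giving ≥ 5.)

|A +̂ A| = 6


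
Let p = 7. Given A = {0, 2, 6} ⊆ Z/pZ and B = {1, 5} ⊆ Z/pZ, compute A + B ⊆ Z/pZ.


Work in Z/7Z: reduce every sum a + b modulo 7.
Enumerate all 6 pairs:
a = 0: 0+1=1, 0+5=5
a = 2: 2+1=3, 2+5=0
a = 6: 6+1=0, 6+5=4
Distinct residues collected: {0, 1, 3, 4, 5}
|A + B| = 5 (out of 7 total residues).

A + B = {0, 1, 3, 4, 5}


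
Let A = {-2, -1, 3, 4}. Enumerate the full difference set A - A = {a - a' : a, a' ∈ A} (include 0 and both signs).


A - A = {a - a' : a, a' ∈ A}.
Compute a - a' for each ordered pair (a, a'):
a = -2: -2--2=0, -2--1=-1, -2-3=-5, -2-4=-6
a = -1: -1--2=1, -1--1=0, -1-3=-4, -1-4=-5
a = 3: 3--2=5, 3--1=4, 3-3=0, 3-4=-1
a = 4: 4--2=6, 4--1=5, 4-3=1, 4-4=0
Collecting distinct values (and noting 0 appears from a-a):
A - A = {-6, -5, -4, -1, 0, 1, 4, 5, 6}
|A - A| = 9

A - A = {-6, -5, -4, -1, 0, 1, 4, 5, 6}


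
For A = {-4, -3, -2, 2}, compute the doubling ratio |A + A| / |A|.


|A| = 4.
Compute A + A by enumerating all 16 pairs.
A + A = {-8, -7, -6, -5, -4, -2, -1, 0, 4}, so |A + A| = 9.
K = |A + A| / |A| = 9/4 (already in lowest terms) ≈ 2.2500.
Reference: AP of size 4 gives K = 7/4 ≈ 1.7500; a fully generic set of size 4 gives K ≈ 2.5000.

|A| = 4, |A + A| = 9, K = 9/4.


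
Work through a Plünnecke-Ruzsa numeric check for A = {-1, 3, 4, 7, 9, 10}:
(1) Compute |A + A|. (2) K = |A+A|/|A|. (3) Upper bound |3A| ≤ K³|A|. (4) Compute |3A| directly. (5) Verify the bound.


|A| = 6.
Step 1: Compute A + A by enumerating all 36 pairs.
A + A = {-2, 2, 3, 6, 7, 8, 9, 10, 11, 12, 13, 14, 16, 17, 18, 19, 20}, so |A + A| = 17.
Step 2: Doubling constant K = |A + A|/|A| = 17/6 = 17/6 ≈ 2.8333.
Step 3: Plünnecke-Ruzsa gives |3A| ≤ K³·|A| = (2.8333)³ · 6 ≈ 136.4722.
Step 4: Compute 3A = A + A + A directly by enumerating all triples (a,b,c) ∈ A³; |3A| = 29.
Step 5: Check 29 ≤ 136.4722? Yes ✓.

K = 17/6, Plünnecke-Ruzsa bound K³|A| ≈ 136.4722, |3A| = 29, inequality holds.


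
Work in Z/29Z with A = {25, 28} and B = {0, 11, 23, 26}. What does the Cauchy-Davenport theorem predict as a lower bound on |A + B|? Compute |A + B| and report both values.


Cauchy-Davenport: |A + B| ≥ min(p, |A| + |B| - 1) for A, B nonempty in Z/pZ.
|A| = 2, |B| = 4, p = 29.
CD lower bound = min(29, 2 + 4 - 1) = min(29, 5) = 5.
Compute A + B mod 29 directly:
a = 25: 25+0=25, 25+11=7, 25+23=19, 25+26=22
a = 28: 28+0=28, 28+11=10, 28+23=22, 28+26=25
A + B = {7, 10, 19, 22, 25, 28}, so |A + B| = 6.
Verify: 6 ≥ 5? Yes ✓.

CD lower bound = 5, actual |A + B| = 6.


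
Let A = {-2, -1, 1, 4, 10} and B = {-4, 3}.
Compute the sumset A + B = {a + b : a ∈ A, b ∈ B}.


A + B = {a + b : a ∈ A, b ∈ B}.
Enumerate all |A|·|B| = 5·2 = 10 pairs (a, b) and collect distinct sums.
a = -2: -2+-4=-6, -2+3=1
a = -1: -1+-4=-5, -1+3=2
a = 1: 1+-4=-3, 1+3=4
a = 4: 4+-4=0, 4+3=7
a = 10: 10+-4=6, 10+3=13
Collecting distinct sums: A + B = {-6, -5, -3, 0, 1, 2, 4, 6, 7, 13}
|A + B| = 10

A + B = {-6, -5, -3, 0, 1, 2, 4, 6, 7, 13}


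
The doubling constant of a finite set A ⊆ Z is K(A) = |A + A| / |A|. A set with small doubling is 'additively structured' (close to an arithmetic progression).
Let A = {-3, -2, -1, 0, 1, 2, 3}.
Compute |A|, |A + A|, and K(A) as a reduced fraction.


|A| = 7.
Compute A + A by enumerating all 49 pairs.
A + A = {-6, -5, -4, -3, -2, -1, 0, 1, 2, 3, 4, 5, 6}, so |A + A| = 13.
K = |A + A| / |A| = 13/7 (already in lowest terms) ≈ 1.8571.
Reference: AP of size 7 gives K = 13/7 ≈ 1.8571; a fully generic set of size 7 gives K ≈ 4.0000.

|A| = 7, |A + A| = 13, K = 13/7.


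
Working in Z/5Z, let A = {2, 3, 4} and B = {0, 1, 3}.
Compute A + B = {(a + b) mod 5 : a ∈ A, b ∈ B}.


Work in Z/5Z: reduce every sum a + b modulo 5.
Enumerate all 9 pairs:
a = 2: 2+0=2, 2+1=3, 2+3=0
a = 3: 3+0=3, 3+1=4, 3+3=1
a = 4: 4+0=4, 4+1=0, 4+3=2
Distinct residues collected: {0, 1, 2, 3, 4}
|A + B| = 5 (out of 5 total residues).

A + B = {0, 1, 2, 3, 4}


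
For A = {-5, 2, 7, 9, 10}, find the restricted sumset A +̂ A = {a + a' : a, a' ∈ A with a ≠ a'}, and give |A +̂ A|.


Restricted sumset: A +̂ A = {a + a' : a ∈ A, a' ∈ A, a ≠ a'}.
Equivalently, take A + A and drop any sum 2a that is achievable ONLY as a + a for a ∈ A (i.e. sums representable only with equal summands).
Enumerate pairs (a, a') with a < a' (symmetric, so each unordered pair gives one sum; this covers all a ≠ a'):
  -5 + 2 = -3
  -5 + 7 = 2
  -5 + 9 = 4
  -5 + 10 = 5
  2 + 7 = 9
  2 + 9 = 11
  2 + 10 = 12
  7 + 9 = 16
  7 + 10 = 17
  9 + 10 = 19
Collected distinct sums: {-3, 2, 4, 5, 9, 11, 12, 16, 17, 19}
|A +̂ A| = 10
(Reference bound: |A +̂ A| ≥ 2|A| - 3 for |A| ≥ 2, with |A| = 5 giving ≥ 7.)

|A +̂ A| = 10


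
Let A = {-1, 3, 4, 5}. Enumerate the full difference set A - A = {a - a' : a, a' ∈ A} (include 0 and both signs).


A - A = {a - a' : a, a' ∈ A}.
Compute a - a' for each ordered pair (a, a'):
a = -1: -1--1=0, -1-3=-4, -1-4=-5, -1-5=-6
a = 3: 3--1=4, 3-3=0, 3-4=-1, 3-5=-2
a = 4: 4--1=5, 4-3=1, 4-4=0, 4-5=-1
a = 5: 5--1=6, 5-3=2, 5-4=1, 5-5=0
Collecting distinct values (and noting 0 appears from a-a):
A - A = {-6, -5, -4, -2, -1, 0, 1, 2, 4, 5, 6}
|A - A| = 11

A - A = {-6, -5, -4, -2, -1, 0, 1, 2, 4, 5, 6}


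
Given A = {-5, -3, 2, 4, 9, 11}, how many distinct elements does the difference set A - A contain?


A - A = {a - a' : a, a' ∈ A}; |A| = 6.
Bounds: 2|A|-1 ≤ |A - A| ≤ |A|² - |A| + 1, i.e. 11 ≤ |A - A| ≤ 31.
Note: 0 ∈ A - A always (from a - a). The set is symmetric: if d ∈ A - A then -d ∈ A - A.
Enumerate nonzero differences d = a - a' with a > a' (then include -d):
Positive differences: {2, 5, 7, 9, 12, 14, 16}
Full difference set: {0} ∪ (positive diffs) ∪ (negative diffs).
|A - A| = 1 + 2·7 = 15 (matches direct enumeration: 15).

|A - A| = 15


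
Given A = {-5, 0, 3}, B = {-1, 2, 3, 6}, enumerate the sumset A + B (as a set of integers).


A + B = {a + b : a ∈ A, b ∈ B}.
Enumerate all |A|·|B| = 3·4 = 12 pairs (a, b) and collect distinct sums.
a = -5: -5+-1=-6, -5+2=-3, -5+3=-2, -5+6=1
a = 0: 0+-1=-1, 0+2=2, 0+3=3, 0+6=6
a = 3: 3+-1=2, 3+2=5, 3+3=6, 3+6=9
Collecting distinct sums: A + B = {-6, -3, -2, -1, 1, 2, 3, 5, 6, 9}
|A + B| = 10

A + B = {-6, -3, -2, -1, 1, 2, 3, 5, 6, 9}


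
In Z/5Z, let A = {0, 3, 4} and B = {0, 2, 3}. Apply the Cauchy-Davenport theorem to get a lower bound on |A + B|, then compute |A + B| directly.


Cauchy-Davenport: |A + B| ≥ min(p, |A| + |B| - 1) for A, B nonempty in Z/pZ.
|A| = 3, |B| = 3, p = 5.
CD lower bound = min(5, 3 + 3 - 1) = min(5, 5) = 5.
Compute A + B mod 5 directly:
a = 0: 0+0=0, 0+2=2, 0+3=3
a = 3: 3+0=3, 3+2=0, 3+3=1
a = 4: 4+0=4, 4+2=1, 4+3=2
A + B = {0, 1, 2, 3, 4}, so |A + B| = 5.
Verify: 5 ≥ 5? Yes ✓.

CD lower bound = 5, actual |A + B| = 5.


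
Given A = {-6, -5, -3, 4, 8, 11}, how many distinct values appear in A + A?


A + A = {a + a' : a, a' ∈ A}; |A| = 6.
General bounds: 2|A| - 1 ≤ |A + A| ≤ |A|(|A|+1)/2, i.e. 11 ≤ |A + A| ≤ 21.
Lower bound 2|A|-1 is attained iff A is an arithmetic progression.
Enumerate sums a + a' for a ≤ a' (symmetric, so this suffices):
a = -6: -6+-6=-12, -6+-5=-11, -6+-3=-9, -6+4=-2, -6+8=2, -6+11=5
a = -5: -5+-5=-10, -5+-3=-8, -5+4=-1, -5+8=3, -5+11=6
a = -3: -3+-3=-6, -3+4=1, -3+8=5, -3+11=8
a = 4: 4+4=8, 4+8=12, 4+11=15
a = 8: 8+8=16, 8+11=19
a = 11: 11+11=22
Distinct sums: {-12, -11, -10, -9, -8, -6, -2, -1, 1, 2, 3, 5, 6, 8, 12, 15, 16, 19, 22}
|A + A| = 19

|A + A| = 19


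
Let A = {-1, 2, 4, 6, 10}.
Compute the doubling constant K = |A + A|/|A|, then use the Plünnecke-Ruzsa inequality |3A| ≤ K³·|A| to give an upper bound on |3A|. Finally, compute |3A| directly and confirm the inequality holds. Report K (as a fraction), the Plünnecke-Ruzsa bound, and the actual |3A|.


|A| = 5.
Step 1: Compute A + A by enumerating all 25 pairs.
A + A = {-2, 1, 3, 4, 5, 6, 8, 9, 10, 12, 14, 16, 20}, so |A + A| = 13.
Step 2: Doubling constant K = |A + A|/|A| = 13/5 = 13/5 ≈ 2.6000.
Step 3: Plünnecke-Ruzsa gives |3A| ≤ K³·|A| = (2.6000)³ · 5 ≈ 87.8800.
Step 4: Compute 3A = A + A + A directly by enumerating all triples (a,b,c) ∈ A³; |3A| = 24.
Step 5: Check 24 ≤ 87.8800? Yes ✓.

K = 13/5, Plünnecke-Ruzsa bound K³|A| ≈ 87.8800, |3A| = 24, inequality holds.


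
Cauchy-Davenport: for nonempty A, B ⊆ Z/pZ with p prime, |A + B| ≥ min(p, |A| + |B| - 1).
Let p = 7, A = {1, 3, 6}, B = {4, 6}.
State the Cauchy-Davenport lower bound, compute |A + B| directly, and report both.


Cauchy-Davenport: |A + B| ≥ min(p, |A| + |B| - 1) for A, B nonempty in Z/pZ.
|A| = 3, |B| = 2, p = 7.
CD lower bound = min(7, 3 + 2 - 1) = min(7, 4) = 4.
Compute A + B mod 7 directly:
a = 1: 1+4=5, 1+6=0
a = 3: 3+4=0, 3+6=2
a = 6: 6+4=3, 6+6=5
A + B = {0, 2, 3, 5}, so |A + B| = 4.
Verify: 4 ≥ 4? Yes ✓.

CD lower bound = 4, actual |A + B| = 4.


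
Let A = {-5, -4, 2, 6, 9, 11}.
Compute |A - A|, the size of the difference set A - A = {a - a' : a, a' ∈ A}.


A - A = {a - a' : a, a' ∈ A}; |A| = 6.
Bounds: 2|A|-1 ≤ |A - A| ≤ |A|² - |A| + 1, i.e. 11 ≤ |A - A| ≤ 31.
Note: 0 ∈ A - A always (from a - a). The set is symmetric: if d ∈ A - A then -d ∈ A - A.
Enumerate nonzero differences d = a - a' with a > a' (then include -d):
Positive differences: {1, 2, 3, 4, 5, 6, 7, 9, 10, 11, 13, 14, 15, 16}
Full difference set: {0} ∪ (positive diffs) ∪ (negative diffs).
|A - A| = 1 + 2·14 = 29 (matches direct enumeration: 29).

|A - A| = 29


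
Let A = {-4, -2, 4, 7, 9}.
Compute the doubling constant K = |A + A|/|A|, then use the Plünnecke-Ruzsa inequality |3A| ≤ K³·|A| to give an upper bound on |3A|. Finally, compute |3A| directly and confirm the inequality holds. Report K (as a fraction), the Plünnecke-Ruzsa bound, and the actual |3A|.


|A| = 5.
Step 1: Compute A + A by enumerating all 25 pairs.
A + A = {-8, -6, -4, 0, 2, 3, 5, 7, 8, 11, 13, 14, 16, 18}, so |A + A| = 14.
Step 2: Doubling constant K = |A + A|/|A| = 14/5 = 14/5 ≈ 2.8000.
Step 3: Plünnecke-Ruzsa gives |3A| ≤ K³·|A| = (2.8000)³ · 5 ≈ 109.7600.
Step 4: Compute 3A = A + A + A directly by enumerating all triples (a,b,c) ∈ A³; |3A| = 29.
Step 5: Check 29 ≤ 109.7600? Yes ✓.

K = 14/5, Plünnecke-Ruzsa bound K³|A| ≈ 109.7600, |3A| = 29, inequality holds.


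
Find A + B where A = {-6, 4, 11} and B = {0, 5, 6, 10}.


A + B = {a + b : a ∈ A, b ∈ B}.
Enumerate all |A|·|B| = 3·4 = 12 pairs (a, b) and collect distinct sums.
a = -6: -6+0=-6, -6+5=-1, -6+6=0, -6+10=4
a = 4: 4+0=4, 4+5=9, 4+6=10, 4+10=14
a = 11: 11+0=11, 11+5=16, 11+6=17, 11+10=21
Collecting distinct sums: A + B = {-6, -1, 0, 4, 9, 10, 11, 14, 16, 17, 21}
|A + B| = 11

A + B = {-6, -1, 0, 4, 9, 10, 11, 14, 16, 17, 21}


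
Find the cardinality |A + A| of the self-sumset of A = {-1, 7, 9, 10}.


A + A = {a + a' : a, a' ∈ A}; |A| = 4.
General bounds: 2|A| - 1 ≤ |A + A| ≤ |A|(|A|+1)/2, i.e. 7 ≤ |A + A| ≤ 10.
Lower bound 2|A|-1 is attained iff A is an arithmetic progression.
Enumerate sums a + a' for a ≤ a' (symmetric, so this suffices):
a = -1: -1+-1=-2, -1+7=6, -1+9=8, -1+10=9
a = 7: 7+7=14, 7+9=16, 7+10=17
a = 9: 9+9=18, 9+10=19
a = 10: 10+10=20
Distinct sums: {-2, 6, 8, 9, 14, 16, 17, 18, 19, 20}
|A + A| = 10

|A + A| = 10


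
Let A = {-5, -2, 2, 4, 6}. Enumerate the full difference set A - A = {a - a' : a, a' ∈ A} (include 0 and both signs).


A - A = {a - a' : a, a' ∈ A}.
Compute a - a' for each ordered pair (a, a'):
a = -5: -5--5=0, -5--2=-3, -5-2=-7, -5-4=-9, -5-6=-11
a = -2: -2--5=3, -2--2=0, -2-2=-4, -2-4=-6, -2-6=-8
a = 2: 2--5=7, 2--2=4, 2-2=0, 2-4=-2, 2-6=-4
a = 4: 4--5=9, 4--2=6, 4-2=2, 4-4=0, 4-6=-2
a = 6: 6--5=11, 6--2=8, 6-2=4, 6-4=2, 6-6=0
Collecting distinct values (and noting 0 appears from a-a):
A - A = {-11, -9, -8, -7, -6, -4, -3, -2, 0, 2, 3, 4, 6, 7, 8, 9, 11}
|A - A| = 17

A - A = {-11, -9, -8, -7, -6, -4, -3, -2, 0, 2, 3, 4, 6, 7, 8, 9, 11}


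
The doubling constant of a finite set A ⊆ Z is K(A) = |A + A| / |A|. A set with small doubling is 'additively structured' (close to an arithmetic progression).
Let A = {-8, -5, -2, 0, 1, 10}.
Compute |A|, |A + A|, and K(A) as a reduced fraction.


|A| = 6.
Compute A + A by enumerating all 36 pairs.
A + A = {-16, -13, -10, -8, -7, -5, -4, -2, -1, 0, 1, 2, 5, 8, 10, 11, 20}, so |A + A| = 17.
K = |A + A| / |A| = 17/6 (already in lowest terms) ≈ 2.8333.
Reference: AP of size 6 gives K = 11/6 ≈ 1.8333; a fully generic set of size 6 gives K ≈ 3.5000.

|A| = 6, |A + A| = 17, K = 17/6.


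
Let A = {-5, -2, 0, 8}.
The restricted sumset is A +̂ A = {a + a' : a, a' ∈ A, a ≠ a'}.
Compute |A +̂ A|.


Restricted sumset: A +̂ A = {a + a' : a ∈ A, a' ∈ A, a ≠ a'}.
Equivalently, take A + A and drop any sum 2a that is achievable ONLY as a + a for a ∈ A (i.e. sums representable only with equal summands).
Enumerate pairs (a, a') with a < a' (symmetric, so each unordered pair gives one sum; this covers all a ≠ a'):
  -5 + -2 = -7
  -5 + 0 = -5
  -5 + 8 = 3
  -2 + 0 = -2
  -2 + 8 = 6
  0 + 8 = 8
Collected distinct sums: {-7, -5, -2, 3, 6, 8}
|A +̂ A| = 6
(Reference bound: |A +̂ A| ≥ 2|A| - 3 for |A| ≥ 2, with |A| = 4 giving ≥ 5.)

|A +̂ A| = 6


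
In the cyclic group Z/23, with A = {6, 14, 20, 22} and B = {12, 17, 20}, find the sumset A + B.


Work in Z/23Z: reduce every sum a + b modulo 23.
Enumerate all 12 pairs:
a = 6: 6+12=18, 6+17=0, 6+20=3
a = 14: 14+12=3, 14+17=8, 14+20=11
a = 20: 20+12=9, 20+17=14, 20+20=17
a = 22: 22+12=11, 22+17=16, 22+20=19
Distinct residues collected: {0, 3, 8, 9, 11, 14, 16, 17, 18, 19}
|A + B| = 10 (out of 23 total residues).

A + B = {0, 3, 8, 9, 11, 14, 16, 17, 18, 19}
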